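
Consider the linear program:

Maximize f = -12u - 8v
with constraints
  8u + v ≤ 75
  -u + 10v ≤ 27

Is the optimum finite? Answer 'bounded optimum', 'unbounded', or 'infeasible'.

unbounded

From the feasible point (241/27, 97/27), moving in the direction (1, -8) keeps every constraint satisfied while f increases without bound.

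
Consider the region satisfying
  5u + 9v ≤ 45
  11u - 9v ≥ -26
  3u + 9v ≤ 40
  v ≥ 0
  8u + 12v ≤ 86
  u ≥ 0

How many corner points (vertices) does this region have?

5

Intersecting each pair of boundary lines and keeping only the points that satisfy every inequality leaves:
  (5/2, 65/18)
  (9, 0)
  (1, 37/9)
  (0, 26/9)
  (0, 0)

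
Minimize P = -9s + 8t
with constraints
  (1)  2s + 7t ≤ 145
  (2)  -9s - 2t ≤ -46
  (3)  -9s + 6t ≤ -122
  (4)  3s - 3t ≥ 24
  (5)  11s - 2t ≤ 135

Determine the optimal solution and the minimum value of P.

s = 181/20, t = -709/40, minimum P = -893/4

Vertices and P = -9s + 8t:
  (65/9, -19/2) → P = -141
  (181/20, -709/40) → P = -893/4
  (283/24, -127/48) → P = -3055/24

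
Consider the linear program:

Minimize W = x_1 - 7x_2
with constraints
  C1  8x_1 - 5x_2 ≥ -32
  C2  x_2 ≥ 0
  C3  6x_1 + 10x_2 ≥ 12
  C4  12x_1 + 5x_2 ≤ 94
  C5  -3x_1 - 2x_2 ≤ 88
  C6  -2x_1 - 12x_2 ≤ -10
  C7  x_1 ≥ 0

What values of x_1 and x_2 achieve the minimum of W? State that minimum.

x_1 = 31/10, x_2 = 284/25, minimum W = -3821/50

Vertices and W = x_1 - 7x_2:
  (31/10, 284/25) → W = -3821/50
  (0, 32/5) → W = -224/5
  (47/6, 0) → W = 47/6
  (5, 0) → W = 5
  (11/13, 9/13) → W = -4
  (0, 6/5) → W = -42/5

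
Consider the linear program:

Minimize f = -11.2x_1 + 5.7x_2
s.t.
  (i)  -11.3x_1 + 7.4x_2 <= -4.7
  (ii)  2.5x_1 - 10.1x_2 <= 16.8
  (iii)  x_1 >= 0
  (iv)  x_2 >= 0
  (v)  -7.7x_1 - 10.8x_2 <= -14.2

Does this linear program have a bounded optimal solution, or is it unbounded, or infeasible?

From the feasible point (7792/8951, 12427/17902), moving in the direction (7.4, 11.3) keeps every constraint satisfied while f decreases without bound.

unbounded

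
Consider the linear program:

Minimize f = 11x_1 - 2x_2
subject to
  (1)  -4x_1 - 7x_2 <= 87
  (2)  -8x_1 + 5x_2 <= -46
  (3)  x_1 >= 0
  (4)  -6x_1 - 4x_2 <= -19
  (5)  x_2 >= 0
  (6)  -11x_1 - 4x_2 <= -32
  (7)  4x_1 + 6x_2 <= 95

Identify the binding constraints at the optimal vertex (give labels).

(2) and (5)

Extreme points and f = 11x_1 - 2x_2:
  (23/4, 0) → f = 253/4
  (751/68, 144/17) → f = 7109/68
  (95/4, 0) → f = 1045/4

The minimum is at (23/4, 0). Substituting into each constraint, equality holds for (2) and (5); the remaining constraints have slack.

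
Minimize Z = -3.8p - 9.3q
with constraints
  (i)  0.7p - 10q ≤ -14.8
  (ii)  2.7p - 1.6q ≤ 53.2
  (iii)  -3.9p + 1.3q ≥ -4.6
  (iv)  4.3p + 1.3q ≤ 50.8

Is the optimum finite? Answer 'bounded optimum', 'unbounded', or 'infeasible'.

unbounded

From the feasible point (6524/3809, 6094/3809), moving in the direction (-1.3, 4.3) keeps every constraint satisfied while Z decreases without bound.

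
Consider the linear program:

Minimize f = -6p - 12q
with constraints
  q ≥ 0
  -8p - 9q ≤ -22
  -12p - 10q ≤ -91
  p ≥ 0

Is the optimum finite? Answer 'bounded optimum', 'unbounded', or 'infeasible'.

From the feasible point (91/12, 0), moving in the direction (0, 1) keeps every constraint satisfied while f decreases without bound.

unbounded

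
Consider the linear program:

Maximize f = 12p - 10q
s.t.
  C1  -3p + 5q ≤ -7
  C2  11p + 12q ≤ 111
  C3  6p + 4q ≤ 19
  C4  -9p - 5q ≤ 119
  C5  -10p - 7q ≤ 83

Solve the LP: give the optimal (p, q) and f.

p = 465/2, q = -344, maximum f = 6230

Corner points and f = 12p - 10q:
  (41/14, 5/14) → f = 221/7
  (-366/71, -319/71) → f = -1202/71
  (465/2, -344) → f = 6230

At the optimal vertex, 6p + 4q = 19 and -10p - 7q = 83.
Solving simultaneously gives p = 465/2, q = -344.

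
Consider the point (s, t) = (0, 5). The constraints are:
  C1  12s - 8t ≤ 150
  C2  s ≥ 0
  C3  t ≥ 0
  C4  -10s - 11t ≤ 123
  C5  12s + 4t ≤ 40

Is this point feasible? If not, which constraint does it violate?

C1: -40 ≤ 150 ✓
C2: 0 ≥ 0 ✓
C3: 5 ≥ 0 ✓
C4: -55 ≤ 123 ✓
C5: 20 ≤ 40 ✓

feasible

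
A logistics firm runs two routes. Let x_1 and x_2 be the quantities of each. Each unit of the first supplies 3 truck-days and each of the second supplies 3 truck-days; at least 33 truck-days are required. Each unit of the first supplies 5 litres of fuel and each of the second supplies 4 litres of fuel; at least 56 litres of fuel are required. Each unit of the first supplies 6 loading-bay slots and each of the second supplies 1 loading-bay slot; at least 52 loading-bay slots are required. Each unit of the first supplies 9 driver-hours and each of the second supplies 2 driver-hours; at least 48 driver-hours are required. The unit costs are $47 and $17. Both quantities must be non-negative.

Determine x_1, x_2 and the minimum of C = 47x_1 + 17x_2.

x_1 = 8, x_2 = 4, minimum C = 444

The feasible region is unbounded (it extends along (0, 1), (1, 0)), but C strictly increases along every unbounded feasible direction, so there is no improving ray and the minimum is attained at a vertex.

The binding constraints are 5x_1 + 4x_2 = 56 and 6x_1 + x_2 = 52.
Solving simultaneously gives x_1 = 8, x_2 = 4.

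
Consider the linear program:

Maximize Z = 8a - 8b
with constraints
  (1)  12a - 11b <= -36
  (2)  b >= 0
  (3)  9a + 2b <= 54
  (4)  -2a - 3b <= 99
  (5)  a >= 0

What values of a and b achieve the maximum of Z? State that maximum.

a = 0, b = 36/11, maximum Z = -288/11

Vertices and Z = 8a - 8b:
  (174/41, 324/41) → Z = -1200/41
  (0, 36/11) → Z = -288/11
  (0, 27) → Z = -216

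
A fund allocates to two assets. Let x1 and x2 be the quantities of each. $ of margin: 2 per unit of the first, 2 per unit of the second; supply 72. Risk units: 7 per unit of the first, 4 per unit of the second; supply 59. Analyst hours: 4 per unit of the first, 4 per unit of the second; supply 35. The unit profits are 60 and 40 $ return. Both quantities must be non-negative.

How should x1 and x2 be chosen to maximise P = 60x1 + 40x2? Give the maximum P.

Corner points and P = 60x1 + 40x2:
  (0, 0) → P = 0
  (0, 35/4) → P = 350
  (59/7, 0) → P = 3540/7
  (8, 3/4) → P = 510

The optimum lies where 7x1 + 4x2 = 59 and 4x1 + 4x2 = 35.
Solving simultaneously gives x1 = 8, x2 = 3/4.

x1 = 8, x2 = 3/4, maximum P = 510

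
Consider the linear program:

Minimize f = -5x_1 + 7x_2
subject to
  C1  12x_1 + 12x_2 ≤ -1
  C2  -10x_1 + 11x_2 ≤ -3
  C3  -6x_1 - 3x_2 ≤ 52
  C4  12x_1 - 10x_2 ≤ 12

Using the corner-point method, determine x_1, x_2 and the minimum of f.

Vertices and f = -5x_1 + 7x_2:
  (25/252, -23/126) → f = -149/84
  (67/132, -13/22) → f = -881/132
  (-563/96, -269/48) → f = -317/32
  (-121/24, -29/4) → f = -613/24

x_1 = -121/24, x_2 = -29/4, minimum f = -613/24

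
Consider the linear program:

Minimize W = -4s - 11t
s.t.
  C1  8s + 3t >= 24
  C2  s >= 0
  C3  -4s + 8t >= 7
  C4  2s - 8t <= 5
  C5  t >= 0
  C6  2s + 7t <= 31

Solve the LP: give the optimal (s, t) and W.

Corner points and W = -4s - 11t:
  (9/4, 2) → W = -31
  (3/2, 4) → W = -50
  (199/44, 69/22) → W = -1157/22

At the optimal vertex, -4s + 8t = 7 and 2s + 7t = 31.
Solving simultaneously gives s = 199/44, t = 69/22.

s = 199/44, t = 69/22, minimum W = -1157/22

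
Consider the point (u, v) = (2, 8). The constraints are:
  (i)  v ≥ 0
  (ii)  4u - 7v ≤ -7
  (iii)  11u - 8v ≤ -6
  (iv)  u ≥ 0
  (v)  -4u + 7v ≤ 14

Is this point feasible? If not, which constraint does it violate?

Constraint (v): -4u + 7v = 48, which is not ≤ 14. All other constraints are satisfied.

not feasible — violates (v)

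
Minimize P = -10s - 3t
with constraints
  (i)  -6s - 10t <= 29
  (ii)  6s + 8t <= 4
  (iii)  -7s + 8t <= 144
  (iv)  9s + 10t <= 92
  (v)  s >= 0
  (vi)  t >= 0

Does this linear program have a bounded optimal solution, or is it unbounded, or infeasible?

bounded optimum

Extreme points and P = -10s - 3t:
  (0, 1/2) → P = -3/2
  (2/3, 0) → P = -20/3
  (0, 0) → P = 0
The feasible region has finitely many vertices and no improving ray; the minimum is -20/3 at (2/3, 0).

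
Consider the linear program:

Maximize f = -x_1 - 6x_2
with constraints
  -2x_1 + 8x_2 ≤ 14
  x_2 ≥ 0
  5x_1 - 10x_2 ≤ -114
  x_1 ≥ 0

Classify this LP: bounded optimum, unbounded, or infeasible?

infeasible

The boundaries -2x_1 + 8x_2 = 14 and x_1 = 0 meet at (0, 7/4), but that point violates 5x_1 - 10x_2 ≤ -114. Every candidate vertex is excluded by some other constraint, so the feasible region is empty.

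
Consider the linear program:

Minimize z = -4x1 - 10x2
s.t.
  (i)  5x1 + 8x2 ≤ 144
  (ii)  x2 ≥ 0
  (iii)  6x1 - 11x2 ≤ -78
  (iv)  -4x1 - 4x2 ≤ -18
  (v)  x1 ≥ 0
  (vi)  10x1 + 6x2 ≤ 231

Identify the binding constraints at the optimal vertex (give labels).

(i) and (v)

Vertices and z = -4x1 - 10x2:
  (960/103, 1254/103) → z = -16380/103
  (0, 18) → z = -180
  (0, 78/11) → z = -780/11

The minimum is at (0, 18). Substituting into each constraint, equality holds for (i) and (v); the remaining constraints have slack.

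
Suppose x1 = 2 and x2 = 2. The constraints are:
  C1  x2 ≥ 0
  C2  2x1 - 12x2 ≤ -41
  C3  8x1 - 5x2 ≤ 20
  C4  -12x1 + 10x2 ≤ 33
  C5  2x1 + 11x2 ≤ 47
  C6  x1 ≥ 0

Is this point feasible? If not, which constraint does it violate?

not feasible — violates C2

Constraint C2: 2x1 - 12x2 = -20, which is not ≤ -41. All other constraints are satisfied.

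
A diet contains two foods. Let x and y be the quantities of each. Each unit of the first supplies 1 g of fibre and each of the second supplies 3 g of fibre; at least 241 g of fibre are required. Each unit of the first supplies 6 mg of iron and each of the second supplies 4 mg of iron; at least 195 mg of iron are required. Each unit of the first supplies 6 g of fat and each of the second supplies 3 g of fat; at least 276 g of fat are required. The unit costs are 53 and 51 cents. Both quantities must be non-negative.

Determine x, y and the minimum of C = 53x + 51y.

Corner points and C = 53x + 51y:
  (0, 92) → C = 4692
  (241, 0) → C = 12773
  (7, 78) → C = 4349
The feasible region is unbounded (it extends along (0, 1), (1, 0)), but C strictly increases along every unbounded feasible direction, so there is no improving ray and the minimum is attained at a vertex.

x = 7, y = 78, minimum C = 4349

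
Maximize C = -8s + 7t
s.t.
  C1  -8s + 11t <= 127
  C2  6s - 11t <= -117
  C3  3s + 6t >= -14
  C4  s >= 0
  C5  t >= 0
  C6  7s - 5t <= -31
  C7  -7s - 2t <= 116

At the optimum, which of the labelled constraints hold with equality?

C1 and C4

Feasible corners and C = -8s + 7t:
  (0, 127/11) → C = 889/11
  (294/37, 641/37) → C = 2135/37
  (0, 117/11) → C = 819/11
  (244/47, 633/47) → C = 2479/47

The maximum is at (0, 127/11). Substituting into each constraint, equality holds for C1 and C4; the remaining constraints have slack.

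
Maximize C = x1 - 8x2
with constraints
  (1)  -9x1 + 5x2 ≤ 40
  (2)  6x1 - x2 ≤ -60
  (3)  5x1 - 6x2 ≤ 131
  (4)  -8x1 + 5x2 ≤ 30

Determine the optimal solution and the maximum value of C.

Feasible corners and C = x1 - 8x2:
  (-260/21, -100/7) → C = 2140/21
  (-895/29, -1379/29) → C = 10137/29
  (-491/31, -1086/31) → C = 8197/31

The binding constraints are -9x1 + 5x2 = 40 and 5x1 - 6x2 = 131.
Solving simultaneously gives x1 = -895/29, x2 = -1379/29.

x1 = -895/29, x2 = -1379/29, maximum C = 10137/29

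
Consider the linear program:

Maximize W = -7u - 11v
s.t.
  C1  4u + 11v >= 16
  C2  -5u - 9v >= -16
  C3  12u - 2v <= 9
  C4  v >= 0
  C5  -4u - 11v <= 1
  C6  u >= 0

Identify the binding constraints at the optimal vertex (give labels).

C1 and C6

Vertices and W = -7u - 11v:
  (131/140, 39/35) → W = -2633/140
  (0, 16/11) → W = -16
  (113/118, 147/118) → W = -1204/59
  (0, 16/9) → W = -176/9

The maximum is at (0, 16/11). Substituting into each constraint, equality holds for C1 and C6; the remaining constraints have slack.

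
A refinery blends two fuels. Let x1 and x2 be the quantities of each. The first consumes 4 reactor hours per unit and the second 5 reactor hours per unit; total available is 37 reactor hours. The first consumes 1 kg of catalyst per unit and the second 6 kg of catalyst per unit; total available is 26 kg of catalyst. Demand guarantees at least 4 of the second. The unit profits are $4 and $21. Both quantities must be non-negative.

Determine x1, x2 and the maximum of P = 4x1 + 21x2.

Extreme points and P = 4x1 + 21x2:
  (0, 13/3) → P = 91
  (0, 4) → P = 84
  (2, 4) → P = 92

The binding constraints are x1 + 6x2 = 26 and x2 = 4.
Solving simultaneously gives x1 = 2, x2 = 4.

x1 = 2, x2 = 4, maximum P = 92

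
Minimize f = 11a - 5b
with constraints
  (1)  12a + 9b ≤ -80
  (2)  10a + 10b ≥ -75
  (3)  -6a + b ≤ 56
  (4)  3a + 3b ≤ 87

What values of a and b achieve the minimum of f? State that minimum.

a = -292/33, b = 32/11, minimum f = -3692/33

Vertices and f = 11a - 5b:
  (-25/6, -10/3) → f = -175/6
  (-292/33, 32/11) → f = -3692/33
  (-127/14, 11/7) → f = -1507/14

The optimum lies where 12a + 9b = -80 and -6a + b = 56.
Solving simultaneously gives a = -292/33, b = 32/11.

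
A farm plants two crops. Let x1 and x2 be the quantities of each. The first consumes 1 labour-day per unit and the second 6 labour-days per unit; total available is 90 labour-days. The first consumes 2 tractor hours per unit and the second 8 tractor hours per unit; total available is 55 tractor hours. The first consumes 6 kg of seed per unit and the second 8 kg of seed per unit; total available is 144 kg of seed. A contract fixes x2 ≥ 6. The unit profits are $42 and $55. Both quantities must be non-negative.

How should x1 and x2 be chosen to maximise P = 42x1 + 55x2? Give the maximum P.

x1 = 7/2, x2 = 6, maximum P = 477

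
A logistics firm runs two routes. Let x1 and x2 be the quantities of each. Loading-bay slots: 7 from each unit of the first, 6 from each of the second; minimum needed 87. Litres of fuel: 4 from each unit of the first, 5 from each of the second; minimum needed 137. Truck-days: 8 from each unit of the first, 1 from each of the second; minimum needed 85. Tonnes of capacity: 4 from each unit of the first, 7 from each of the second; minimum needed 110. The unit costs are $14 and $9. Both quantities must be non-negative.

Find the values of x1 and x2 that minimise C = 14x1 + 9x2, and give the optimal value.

Corner points and C = 14x1 + 9x2:
  (0, 85) → C = 765
  (137/4, 0) → C = 959/2
  (8, 21) → C = 301
The feasible region is unbounded (it extends along (0, 1), (1, 0)), but C strictly increases along every unbounded feasible direction, so there is no improving ray and the minimum is attained at a vertex.

x1 = 8, x2 = 21, minimum C = 301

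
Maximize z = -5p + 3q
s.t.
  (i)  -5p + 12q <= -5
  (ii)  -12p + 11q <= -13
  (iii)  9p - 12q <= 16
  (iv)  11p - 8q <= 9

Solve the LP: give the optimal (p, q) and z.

Feasible corners and z = -5p + 3q:
  (-4/9, -5/3) → z = -25/9
  (-1/5, -7/5) → z = -16/5
  (-1/3, -19/12) → z = -37/12

The optimum lies where -12p + 11q = -13 and 9p - 12q = 16.
Solving simultaneously gives p = -4/9, q = -5/3.

p = -4/9, q = -5/3, maximum z = -25/9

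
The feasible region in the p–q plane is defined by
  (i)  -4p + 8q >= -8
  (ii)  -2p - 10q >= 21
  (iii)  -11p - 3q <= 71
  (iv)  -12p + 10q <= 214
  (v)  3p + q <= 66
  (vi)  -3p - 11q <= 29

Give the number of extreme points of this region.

4

The feasible vertices (each the meet of two boundaries and inside every other half-plane) are:
  (-11/7, -25/14)
  (-36/17, -35/17)
  (-647/104, -89/104)
  (-347/56, -53/56)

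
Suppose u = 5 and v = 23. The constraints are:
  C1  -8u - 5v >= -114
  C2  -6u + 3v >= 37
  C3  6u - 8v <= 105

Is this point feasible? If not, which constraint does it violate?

Constraint C1: -8u - 5v = -155, which is not ≥ -114. All other constraints are satisfied.

not feasible — violates C1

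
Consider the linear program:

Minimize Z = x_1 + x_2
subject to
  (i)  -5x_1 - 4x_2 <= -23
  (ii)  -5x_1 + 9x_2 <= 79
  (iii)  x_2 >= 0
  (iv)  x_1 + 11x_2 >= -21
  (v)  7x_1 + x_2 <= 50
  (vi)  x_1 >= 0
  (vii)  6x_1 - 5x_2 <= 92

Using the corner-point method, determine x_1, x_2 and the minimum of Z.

x_1 = 23/5, x_2 = 0, minimum Z = 23/5

Feasible corners and Z = x_1 + x_2:
  (23/5, 0) → Z = 23/5
  (0, 23/4) → Z = 23/4
  (371/68, 803/68) → Z = 587/34
  (0, 79/9) → Z = 79/9
  (50/7, 0) → Z = 50/7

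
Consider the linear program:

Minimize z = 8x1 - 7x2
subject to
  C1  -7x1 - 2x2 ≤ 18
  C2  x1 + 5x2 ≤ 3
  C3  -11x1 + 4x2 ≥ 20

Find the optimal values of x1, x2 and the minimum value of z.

x1 = -32/11, x2 = 13/11, minimum z = -347/11

Vertices and z = 8x1 - 7x2:
  (-32/11, 13/11) → z = -347/11
  (-56/25, -29/25) → z = -49/5
  (-88/59, 53/59) → z = -1075/59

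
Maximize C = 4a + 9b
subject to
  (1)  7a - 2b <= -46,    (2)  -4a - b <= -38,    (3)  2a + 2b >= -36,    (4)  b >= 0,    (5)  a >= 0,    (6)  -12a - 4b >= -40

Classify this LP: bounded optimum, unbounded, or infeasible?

infeasible

The boundaries 7a - 2b = -46 and -4a - b = -38 meet at (2, 30), but that point violates -12a - 4b ≥ -40. Every candidate vertex is excluded by some other constraint, so the feasible region is empty.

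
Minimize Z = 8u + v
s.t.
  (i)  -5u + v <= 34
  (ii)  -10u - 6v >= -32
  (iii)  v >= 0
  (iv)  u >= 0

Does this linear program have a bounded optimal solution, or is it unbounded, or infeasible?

Vertices and Z = 8u + v:
  (16/5, 0) → Z = 128/5
  (0, 16/3) → Z = 16/3
  (0, 0) → Z = 0
The feasible region has finitely many vertices and no improving ray; the minimum is 0 at (0, 0).

bounded optimum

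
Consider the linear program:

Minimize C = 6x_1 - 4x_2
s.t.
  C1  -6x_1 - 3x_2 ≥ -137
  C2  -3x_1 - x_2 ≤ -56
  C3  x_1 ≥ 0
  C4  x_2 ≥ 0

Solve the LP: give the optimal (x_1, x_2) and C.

x_1 = 31/3, x_2 = 25, minimum C = -38

Feasible corners and C = 6x_1 - 4x_2:
  (31/3, 25) → C = -38
  (137/6, 0) → C = 137
  (56/3, 0) → C = 112

The optimum lies where -6x_1 - 3x_2 = -137 and -3x_1 - x_2 = -56.
Solving simultaneously gives x_1 = 31/3, x_2 = 25.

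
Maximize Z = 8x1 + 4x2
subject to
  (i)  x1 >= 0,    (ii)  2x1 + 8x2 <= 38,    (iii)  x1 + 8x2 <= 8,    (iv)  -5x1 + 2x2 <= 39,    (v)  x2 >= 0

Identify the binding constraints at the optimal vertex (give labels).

Corner points and Z = 8x1 + 4x2:
  (0, 1) → Z = 4
  (0, 0) → Z = 0
  (8, 0) → Z = 64

The maximum is at (8, 0). Substituting into each constraint, equality holds for (iii) and (v); the remaining constraints have slack.

(iii) and (v)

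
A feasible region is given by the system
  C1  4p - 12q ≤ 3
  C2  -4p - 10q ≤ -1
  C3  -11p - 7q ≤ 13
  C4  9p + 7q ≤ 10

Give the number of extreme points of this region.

4

The feasible vertices (each the meet of two boundaries and inside every other half-plane) are:
  (21/44, -1/11)
  (141/136, 13/136)
  (-137/82, 63/82)
  (-23/2, 227/14)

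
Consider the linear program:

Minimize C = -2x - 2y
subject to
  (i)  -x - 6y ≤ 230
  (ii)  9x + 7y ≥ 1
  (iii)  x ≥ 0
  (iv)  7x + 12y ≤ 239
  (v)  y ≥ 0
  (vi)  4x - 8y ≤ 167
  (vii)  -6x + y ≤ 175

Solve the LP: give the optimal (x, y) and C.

x = 239/7, y = 0, minimum C = -478/7

At the optimal vertex, 7x + 12y = 239 and y = 0.
Solving simultaneously gives x = 239/7, y = 0.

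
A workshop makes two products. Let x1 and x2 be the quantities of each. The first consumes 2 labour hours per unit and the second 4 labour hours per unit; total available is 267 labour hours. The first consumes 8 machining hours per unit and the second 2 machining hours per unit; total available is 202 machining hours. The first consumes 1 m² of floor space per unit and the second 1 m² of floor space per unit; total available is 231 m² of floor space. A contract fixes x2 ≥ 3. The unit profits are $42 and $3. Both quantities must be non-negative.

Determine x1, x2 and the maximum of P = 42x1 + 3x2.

x1 = 49/2, x2 = 3, maximum P = 1038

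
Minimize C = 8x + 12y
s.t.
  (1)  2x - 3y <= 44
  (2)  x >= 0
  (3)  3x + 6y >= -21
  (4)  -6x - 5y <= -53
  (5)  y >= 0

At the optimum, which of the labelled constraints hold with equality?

(4) and (5)

Extreme points and C = 8x + 12y:
  (22, 0) → C = 176
  (0, 53/5) → C = 636/5
  (53/6, 0) → C = 212/3
The feasible region is unbounded (it extends along (0, 1), (3, 2)), but C strictly increases along every unbounded feasible direction, so there is no improving ray and the minimum is attained at a vertex.

The minimum is at (53/6, 0). Substituting into each constraint, equality holds for (4) and (5); the remaining constraints have slack.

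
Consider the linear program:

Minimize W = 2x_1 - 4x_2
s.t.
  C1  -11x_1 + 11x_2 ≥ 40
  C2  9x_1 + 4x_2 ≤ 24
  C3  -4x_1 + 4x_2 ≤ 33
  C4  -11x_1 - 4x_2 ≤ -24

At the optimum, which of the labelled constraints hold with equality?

C2 and C4

Feasible corners and W = 2x_1 - 4x_2:
  (8/11, 48/11) → W = -16
  (104/165, 64/15) → W = -2608/165
  (0, 6) → W = -24

The minimum is at (0, 6). Substituting into each constraint, equality holds for C2 and C4; the remaining constraints have slack.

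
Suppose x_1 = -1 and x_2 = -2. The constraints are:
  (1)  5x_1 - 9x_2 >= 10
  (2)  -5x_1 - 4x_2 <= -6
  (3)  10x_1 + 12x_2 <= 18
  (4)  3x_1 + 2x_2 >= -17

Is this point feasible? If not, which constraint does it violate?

Constraint (2): -5x_1 - 4x_2 = 13, which is not ≤ -6. All other constraints are satisfied.

not feasible — violates (2)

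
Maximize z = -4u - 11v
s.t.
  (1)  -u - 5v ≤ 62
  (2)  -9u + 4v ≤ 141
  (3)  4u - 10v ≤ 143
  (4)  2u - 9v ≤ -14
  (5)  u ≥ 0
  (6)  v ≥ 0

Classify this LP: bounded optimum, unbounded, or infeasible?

bounded optimum

Vertices and z = -4u - 11v:
  (0, 141/4) → z = -1551/4
  (1427/16, 171/8) → z = -4735/8
  (0, 14/9) → z = -154/9
The feasible region has finitely many vertices and no improving ray; the maximum is -154/9 at (0, 14/9).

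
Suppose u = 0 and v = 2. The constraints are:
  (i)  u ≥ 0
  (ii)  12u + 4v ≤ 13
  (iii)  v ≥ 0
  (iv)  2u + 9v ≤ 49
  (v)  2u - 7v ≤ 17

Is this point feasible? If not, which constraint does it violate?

(i): 0 ≥ 0 ✓
(ii): 8 ≤ 13 ✓
(iii): 2 ≥ 0 ✓
(iv): 18 ≤ 49 ✓
(v): -14 ≤ 17 ✓

feasible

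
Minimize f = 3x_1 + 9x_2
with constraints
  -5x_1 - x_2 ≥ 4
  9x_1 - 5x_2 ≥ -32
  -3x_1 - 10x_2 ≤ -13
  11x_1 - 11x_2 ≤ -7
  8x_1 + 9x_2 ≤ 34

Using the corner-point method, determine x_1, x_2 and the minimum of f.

Vertices and f = 3x_1 + 9x_2:
  (-26/17, 62/17) → f = 480/17
  (-53/47, 77/47) → f = 534/47
  (-17/7, 71/35) → f = 384/35

x_1 = -17/7, x_2 = 71/35, minimum f = 384/35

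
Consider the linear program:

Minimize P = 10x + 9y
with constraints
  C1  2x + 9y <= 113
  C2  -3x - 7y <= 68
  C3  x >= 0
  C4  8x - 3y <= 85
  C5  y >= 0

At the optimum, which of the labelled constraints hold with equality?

C3 and C5

Vertices and P = 10x + 9y:
  (0, 113/9) → P = 113
  (184/13, 367/39) → P = 2941/13
  (0, 0) → P = 0
  (85/8, 0) → P = 425/4

The minimum is at (0, 0). Substituting into each constraint, equality holds for C3 and C5; the remaining constraints have slack.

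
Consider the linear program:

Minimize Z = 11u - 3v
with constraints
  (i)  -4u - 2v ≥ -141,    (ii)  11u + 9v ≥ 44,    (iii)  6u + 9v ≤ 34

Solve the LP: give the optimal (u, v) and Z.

Feasible corners and Z = 11u - 3v:
  (1181/14, -1375/14) → Z = 8558/7
  (1201/24, -355/12) → Z = 15341/24
  (2, 22/9) → Z = 44/3

u = 2, v = 22/9, minimum Z = 44/3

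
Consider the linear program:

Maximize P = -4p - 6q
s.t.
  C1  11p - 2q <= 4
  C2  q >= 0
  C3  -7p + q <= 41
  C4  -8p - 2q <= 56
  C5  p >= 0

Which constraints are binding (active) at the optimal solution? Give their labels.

Extreme points and P = -4p - 6q:
  (4/11, 0) → P = -16/11
  (0, 0) → P = 0
  (0, 41) → P = -246
The feasible region is unbounded (it extends along (1, 7), (2, 11)), but P strictly decreases along every unbounded feasible direction, so there is no improving ray and the maximum is attained at a vertex.

The maximum is at (0, 0). Substituting into each constraint, equality holds for C2 and C5; the remaining constraints have slack.

C2 and C5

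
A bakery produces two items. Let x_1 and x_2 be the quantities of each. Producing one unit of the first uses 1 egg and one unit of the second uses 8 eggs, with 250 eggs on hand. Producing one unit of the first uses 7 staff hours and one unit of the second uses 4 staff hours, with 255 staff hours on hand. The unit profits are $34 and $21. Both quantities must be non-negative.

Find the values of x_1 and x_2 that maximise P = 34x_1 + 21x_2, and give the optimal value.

x_1 = 20, x_2 = 115/4, maximum P = 5135/4

Vertices and P = 34x_1 + 21x_2:
  (0, 0) → P = 0
  (0, 125/4) → P = 2625/4
  (255/7, 0) → P = 8670/7
  (20, 115/4) → P = 5135/4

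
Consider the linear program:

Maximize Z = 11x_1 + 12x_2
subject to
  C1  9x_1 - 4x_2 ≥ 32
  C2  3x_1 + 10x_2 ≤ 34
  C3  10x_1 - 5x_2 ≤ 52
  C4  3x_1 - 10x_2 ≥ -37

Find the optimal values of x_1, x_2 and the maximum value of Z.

Extreme points and Z = 11x_1 + 12x_2:
  (76/17, 35/17) → Z = 1256/17
  (-48/5, -148/5) → Z = -2304/5
  (6, 8/5) → Z = 426/5

x_1 = 6, x_2 = 8/5, maximum Z = 426/5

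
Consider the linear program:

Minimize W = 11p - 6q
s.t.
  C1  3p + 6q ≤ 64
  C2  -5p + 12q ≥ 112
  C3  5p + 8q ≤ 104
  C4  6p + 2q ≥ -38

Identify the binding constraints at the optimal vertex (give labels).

C1 and C4

Vertices and W = 11p - 6q:
  (16/11, 328/33) → W = -480/11
  (-178/15, 83/5) → W = -3452/15
  (-340/41, 241/41) → W = -5186/41

The minimum is at (-178/15, 83/5). Substituting into each constraint, equality holds for C1 and C4; the remaining constraints have slack.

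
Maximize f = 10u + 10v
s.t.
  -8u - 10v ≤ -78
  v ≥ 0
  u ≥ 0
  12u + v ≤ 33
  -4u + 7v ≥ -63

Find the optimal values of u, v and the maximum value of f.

u = 0, v = 33, maximum f = 330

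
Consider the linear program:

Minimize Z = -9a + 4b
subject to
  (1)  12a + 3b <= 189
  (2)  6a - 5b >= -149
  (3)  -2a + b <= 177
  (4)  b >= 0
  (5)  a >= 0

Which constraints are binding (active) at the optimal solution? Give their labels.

(1) and (4)

Vertices and Z = -9a + 4b:
  (83/13, 487/13) → Z = 1201/13
  (63/4, 0) → Z = -567/4
  (0, 149/5) → Z = 596/5
  (0, 0) → Z = 0

The minimum is at (63/4, 0). Substituting into each constraint, equality holds for (1) and (4); the remaining constraints have slack.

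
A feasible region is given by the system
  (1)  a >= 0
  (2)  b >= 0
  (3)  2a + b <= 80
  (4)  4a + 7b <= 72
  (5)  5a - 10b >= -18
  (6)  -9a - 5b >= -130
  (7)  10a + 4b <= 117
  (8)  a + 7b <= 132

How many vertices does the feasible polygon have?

5

Of the 28 pairwise boundary intersections, those satisfying every inequality are:
  (0, 0)
  (0, 9/5)
  (117/10, 0)
  (198/25, 144/25)
  (59/6, 14/3)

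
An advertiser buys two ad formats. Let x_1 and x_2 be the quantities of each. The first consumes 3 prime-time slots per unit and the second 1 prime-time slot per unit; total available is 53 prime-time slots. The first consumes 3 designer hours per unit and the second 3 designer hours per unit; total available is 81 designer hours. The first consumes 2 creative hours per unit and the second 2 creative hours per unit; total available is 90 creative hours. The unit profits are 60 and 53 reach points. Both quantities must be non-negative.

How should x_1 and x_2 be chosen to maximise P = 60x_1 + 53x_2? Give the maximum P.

Corner points and P = 60x_1 + 53x_2:
  (0, 0) → P = 0
  (0, 27) → P = 1431
  (53/3, 0) → P = 1060
  (13, 14) → P = 1522

The binding constraints are 3x_1 + x_2 = 53 and 3x_1 + 3x_2 = 81.
Solving simultaneously gives x_1 = 13, x_2 = 14.

x_1 = 13, x_2 = 14, maximum P = 1522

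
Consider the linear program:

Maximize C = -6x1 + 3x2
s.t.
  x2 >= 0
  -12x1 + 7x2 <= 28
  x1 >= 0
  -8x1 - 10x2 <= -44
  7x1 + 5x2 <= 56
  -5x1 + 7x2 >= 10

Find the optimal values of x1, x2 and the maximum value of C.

x1 = 7/44, x2 = 47/11, maximum C = 261/22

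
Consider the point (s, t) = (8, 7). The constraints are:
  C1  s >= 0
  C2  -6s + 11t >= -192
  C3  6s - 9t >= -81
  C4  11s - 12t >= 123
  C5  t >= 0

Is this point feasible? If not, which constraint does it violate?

not feasible — violates C4

Constraint C4: 11s - 12t = 4, which is not ≥ 123. All other constraints are satisfied.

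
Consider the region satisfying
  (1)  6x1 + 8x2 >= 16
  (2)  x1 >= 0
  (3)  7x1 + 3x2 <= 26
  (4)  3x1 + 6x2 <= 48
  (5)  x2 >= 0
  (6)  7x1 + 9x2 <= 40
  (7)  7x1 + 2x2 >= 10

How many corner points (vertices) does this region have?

5

The feasible vertices (each the meet of two boundaries and inside every other half-plane) are:
  (8/3, 0)
  (12/11, 13/11)
  (26/7, 0)
  (19/7, 7/3)
  (10/49, 30/7)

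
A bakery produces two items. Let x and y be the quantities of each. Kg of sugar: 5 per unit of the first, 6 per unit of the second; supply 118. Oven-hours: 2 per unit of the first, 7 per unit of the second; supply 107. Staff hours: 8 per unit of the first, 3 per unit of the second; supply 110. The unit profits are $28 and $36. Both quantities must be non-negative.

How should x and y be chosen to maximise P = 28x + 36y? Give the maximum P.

x = 8, y = 13, maximum P = 692

Feasible corners and P = 28x + 36y:
  (0, 0) → P = 0
  (0, 107/7) → P = 3852/7
  (55/4, 0) → P = 385
  (8, 13) → P = 692
  (102/11, 394/33) → P = 7584/11

At the optimal vertex, 5x + 6y = 118 and 2x + 7y = 107.
Solving simultaneously gives x = 8, y = 13.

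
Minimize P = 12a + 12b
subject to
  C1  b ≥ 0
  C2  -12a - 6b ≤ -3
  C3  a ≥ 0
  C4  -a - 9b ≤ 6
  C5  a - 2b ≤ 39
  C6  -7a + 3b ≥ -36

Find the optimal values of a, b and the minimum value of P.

Vertices and P = 12a + 12b:
  (1/4, 0) → P = 3
  (36/7, 0) → P = 432/7
  (0, 1/2) → P = 6
The feasible region is unbounded (it extends along (0, 1), (3, 7)), but P strictly increases along every unbounded feasible direction, so there is no improving ray and the minimum is attained at a vertex.

At the optimal vertex, b = 0 and -12a - 6b = -3.
Solving simultaneously gives a = 1/4, b = 0.

a = 1/4, b = 0, minimum P = 3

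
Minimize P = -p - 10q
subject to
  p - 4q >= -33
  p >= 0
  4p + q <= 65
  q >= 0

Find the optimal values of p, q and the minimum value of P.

Vertices and P = -p - 10q:
  (0, 33/4) → P = -165/2
  (227/17, 197/17) → P = -2197/17
  (0, 0) → P = 0
  (65/4, 0) → P = -65/4

p = 227/17, q = 197/17, minimum P = -2197/17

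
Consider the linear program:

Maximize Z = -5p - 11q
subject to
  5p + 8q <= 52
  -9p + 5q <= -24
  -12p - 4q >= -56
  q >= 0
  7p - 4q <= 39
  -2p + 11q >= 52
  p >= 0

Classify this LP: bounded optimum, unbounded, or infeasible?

infeasible

The boundaries 5p + 8q = 52 and -2p + 11q = 52 meet at (156/71, 364/71), but that point violates -9p + 5q ≤ -24. Every candidate vertex is excluded by some other constraint, so the feasible region is empty.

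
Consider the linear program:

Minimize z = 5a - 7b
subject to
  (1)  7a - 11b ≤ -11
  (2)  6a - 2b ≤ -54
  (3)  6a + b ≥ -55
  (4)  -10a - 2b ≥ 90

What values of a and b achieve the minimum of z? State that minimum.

a = -10, b = 5, minimum z = -85

Extreme points and z = 5a - 7b:
  (-82/9, -1/3) → z = -389/9
  (-9, 0) → z = -45
  (-10, 5) → z = -85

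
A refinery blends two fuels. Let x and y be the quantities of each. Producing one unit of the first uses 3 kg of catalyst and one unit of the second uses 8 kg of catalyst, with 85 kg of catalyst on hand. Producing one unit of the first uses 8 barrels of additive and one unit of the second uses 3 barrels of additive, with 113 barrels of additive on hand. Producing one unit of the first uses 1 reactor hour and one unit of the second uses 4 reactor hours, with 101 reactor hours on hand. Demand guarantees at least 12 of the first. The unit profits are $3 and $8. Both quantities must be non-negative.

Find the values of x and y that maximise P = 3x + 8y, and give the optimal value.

Feasible corners and P = 3x + 8y:
  (113/8, 0) → P = 339/8
  (12, 0) → P = 36
  (12, 17/3) → P = 244/3

At the optimal vertex, 8x + 3y = 113 and x = 12.
Solving simultaneously gives x = 12, y = 17/3.

x = 12, y = 17/3, maximum P = 244/3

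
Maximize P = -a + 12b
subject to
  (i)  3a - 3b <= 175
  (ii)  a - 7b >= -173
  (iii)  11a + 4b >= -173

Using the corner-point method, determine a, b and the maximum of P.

The optimum lies where 3a - 3b = 175 and a - 7b = -173.
Solving simultaneously gives a = 872/9, b = 347/9.

a = 872/9, b = 347/9, maximum P = 3292/9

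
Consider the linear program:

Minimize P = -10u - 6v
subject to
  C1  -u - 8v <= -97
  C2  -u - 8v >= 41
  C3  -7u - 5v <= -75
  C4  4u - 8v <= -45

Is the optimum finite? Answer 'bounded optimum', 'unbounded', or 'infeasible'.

infeasible

Constraints -u - 8v ≤ -97 and -u - 8v ≥ 41 have parallel boundaries but demand opposite sides — no point can satisfy both, so the region is empty.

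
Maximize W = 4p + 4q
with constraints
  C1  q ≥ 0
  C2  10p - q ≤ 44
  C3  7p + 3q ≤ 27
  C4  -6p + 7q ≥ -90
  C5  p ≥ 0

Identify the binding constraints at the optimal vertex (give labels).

C3 and C5

Feasible corners and W = 4p + 4q:
  (27/7, 0) → W = 108/7
  (0, 0) → W = 0
  (0, 9) → W = 36

The maximum is at (0, 9). Substituting into each constraint, equality holds for C3 and C5; the remaining constraints have slack.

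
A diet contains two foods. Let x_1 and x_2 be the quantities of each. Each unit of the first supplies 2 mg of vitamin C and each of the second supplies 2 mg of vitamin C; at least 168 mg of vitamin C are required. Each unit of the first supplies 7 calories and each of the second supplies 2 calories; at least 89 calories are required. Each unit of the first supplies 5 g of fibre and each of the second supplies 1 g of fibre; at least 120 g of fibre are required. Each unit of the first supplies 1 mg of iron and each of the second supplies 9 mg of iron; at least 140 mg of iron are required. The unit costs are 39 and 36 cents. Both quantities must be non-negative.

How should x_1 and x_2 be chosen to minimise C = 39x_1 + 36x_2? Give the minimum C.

x_1 = 9, x_2 = 75, minimum C = 3051

Corner points and C = 39x_1 + 36x_2:
  (0, 120) → C = 4320
  (140, 0) → C = 5460
  (9, 75) → C = 3051
  (77, 7) → C = 3255
The feasible region is unbounded (it extends along (0, 1), (1, 0)), but C strictly increases along every unbounded feasible direction, so there is no improving ray and the minimum is attained at a vertex.

At the optimal vertex, 2x_1 + 2x_2 = 168 and 5x_1 + x_2 = 120.
Solving simultaneously gives x_1 = 9, x_2 = 75.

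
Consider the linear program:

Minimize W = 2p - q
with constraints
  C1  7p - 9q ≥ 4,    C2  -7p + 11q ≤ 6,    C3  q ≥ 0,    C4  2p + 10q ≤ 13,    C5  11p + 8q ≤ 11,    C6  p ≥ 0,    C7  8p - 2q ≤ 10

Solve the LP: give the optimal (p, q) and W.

p = 4/7, q = 0, minimum W = 8/7

Corner points and W = 2p - q:
  (4/7, 0) → W = 8/7
  (131/155, 33/155) → W = 229/155
  (1, 0) → W = 2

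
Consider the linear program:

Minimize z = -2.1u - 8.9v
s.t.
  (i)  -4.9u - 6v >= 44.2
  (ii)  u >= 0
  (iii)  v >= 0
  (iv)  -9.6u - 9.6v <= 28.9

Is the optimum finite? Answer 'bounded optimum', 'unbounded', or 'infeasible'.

infeasible

The boundaries -4.9u - 6v = 44.2 and -9.6u - 9.6v = 28.9 meet at (2091/88, -28271/1056), but that point violates v ≥ 0. Every candidate vertex is excluded by some other constraint, so the feasible region is empty.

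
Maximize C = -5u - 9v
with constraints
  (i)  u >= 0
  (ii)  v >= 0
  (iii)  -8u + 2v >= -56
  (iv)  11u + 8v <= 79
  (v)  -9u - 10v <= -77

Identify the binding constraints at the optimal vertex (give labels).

(iv) and (v)

Corner points and C = -5u - 9v:
  (0, 79/8) → C = -711/8
  (0, 77/10) → C = -693/10
  (87/19, 68/19) → C = -1047/19

The maximum is at (87/19, 68/19). Substituting into each constraint, equality holds for (iv) and (v); the remaining constraints have slack.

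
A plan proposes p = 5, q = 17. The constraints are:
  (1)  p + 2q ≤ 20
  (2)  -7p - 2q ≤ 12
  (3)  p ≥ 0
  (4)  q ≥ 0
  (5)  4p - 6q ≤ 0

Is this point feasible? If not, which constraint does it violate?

not feasible — violates (1)

Constraint (1): p + 2q = 39, which is not ≤ 20. All other constraints are satisfied.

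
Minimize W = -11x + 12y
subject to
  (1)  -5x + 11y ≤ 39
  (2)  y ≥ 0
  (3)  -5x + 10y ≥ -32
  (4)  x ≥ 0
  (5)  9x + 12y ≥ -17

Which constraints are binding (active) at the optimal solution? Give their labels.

(1) and (3)

Extreme points and W = -11x + 12y:
  (742/5, 71) → W = -3902/5
  (0, 39/11) → W = 468/11
  (32/5, 0) → W = -352/5
  (0, 0) → W = 0

The minimum is at (742/5, 71). Substituting into each constraint, equality holds for (1) and (3); the remaining constraints have slack.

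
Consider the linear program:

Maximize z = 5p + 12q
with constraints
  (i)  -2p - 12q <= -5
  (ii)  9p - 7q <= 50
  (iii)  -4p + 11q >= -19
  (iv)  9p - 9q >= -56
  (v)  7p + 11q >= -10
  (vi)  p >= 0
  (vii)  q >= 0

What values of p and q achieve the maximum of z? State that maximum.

Vertices and z = 5p + 12q:
  (0, 5/12) → z = 5
  (5/2, 0) → z = 25/2
  (417/71, 29/71) → z = 2433/71
  (421/9, 53) → z = 7829/9
  (19/4, 0) → z = 95/4
  (0, 56/9) → z = 224/3

p = 421/9, q = 53, maximum z = 7829/9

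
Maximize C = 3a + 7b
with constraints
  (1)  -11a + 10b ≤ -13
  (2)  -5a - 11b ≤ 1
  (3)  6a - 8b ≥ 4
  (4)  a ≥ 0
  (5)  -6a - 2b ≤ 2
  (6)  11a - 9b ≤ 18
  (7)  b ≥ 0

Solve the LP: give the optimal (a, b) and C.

Feasible corners and C = 3a + 7b:
  (16/7, 17/14) → C = 215/14
  (13/11, 0) → C = 39/11
  (54/17, 32/17) → C = 386/17
  (18/11, 0) → C = 54/11

The binding constraints are 6a - 8b = 4 and 11a - 9b = 18.
Solving simultaneously gives a = 54/17, b = 32/17.

a = 54/17, b = 32/17, maximum C = 386/17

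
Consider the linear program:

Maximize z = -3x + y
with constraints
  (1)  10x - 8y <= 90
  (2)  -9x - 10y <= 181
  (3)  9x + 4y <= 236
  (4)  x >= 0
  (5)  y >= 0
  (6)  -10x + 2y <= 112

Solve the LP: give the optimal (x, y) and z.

x = 12/29, y = 1684/29, maximum z = 1648/29

The optimum lies where 9x + 4y = 236 and -10x + 2y = 112.
Solving simultaneously gives x = 12/29, y = 1684/29.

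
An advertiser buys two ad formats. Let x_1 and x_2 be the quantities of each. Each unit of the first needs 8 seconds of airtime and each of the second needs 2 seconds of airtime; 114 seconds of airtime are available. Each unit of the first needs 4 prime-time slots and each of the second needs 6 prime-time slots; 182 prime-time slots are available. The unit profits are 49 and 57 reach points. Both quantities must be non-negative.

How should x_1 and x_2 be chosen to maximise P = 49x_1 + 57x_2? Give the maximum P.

Feasible corners and P = 49x_1 + 57x_2:
  (0, 0) → P = 0
  (0, 91/3) → P = 1729
  (57/4, 0) → P = 2793/4
  (8, 25) → P = 1817

x_1 = 8, x_2 = 25, maximum P = 1817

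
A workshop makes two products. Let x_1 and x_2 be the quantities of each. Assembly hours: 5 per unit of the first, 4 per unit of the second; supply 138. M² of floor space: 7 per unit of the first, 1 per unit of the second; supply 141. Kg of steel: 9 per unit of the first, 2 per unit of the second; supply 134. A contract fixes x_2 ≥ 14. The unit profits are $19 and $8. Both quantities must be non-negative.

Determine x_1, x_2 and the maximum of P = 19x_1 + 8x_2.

x_1 = 10, x_2 = 22, maximum P = 366

Corner points and P = 19x_1 + 8x_2:
  (0, 69/2) → P = 276
  (0, 14) → P = 112
  (10, 22) → P = 366
  (106/9, 14) → P = 3022/9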